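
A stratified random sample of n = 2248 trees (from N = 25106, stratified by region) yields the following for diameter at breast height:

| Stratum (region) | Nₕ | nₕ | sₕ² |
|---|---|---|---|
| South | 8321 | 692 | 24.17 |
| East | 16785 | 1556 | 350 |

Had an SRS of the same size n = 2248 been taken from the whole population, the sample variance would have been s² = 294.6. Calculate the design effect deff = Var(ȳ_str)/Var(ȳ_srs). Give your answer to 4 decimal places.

Var(ȳ_str) = Σ Wₕ²(1−fₕ)sₕ²/nₕ with Wₕ = Nₕ/25106:
  South: (8321/25106)²·(1−692/8321)·24.17/692 = 0.0035176987
  East: (16785/25106)²·(1−1556/16785)·350/1556 = 0.091221274
  → Var(ȳ_str) = 0.094738973.
Var(ȳ_srs) = (1 − 2248/25106)·294.6/2248 = 0.11931558.
deff = 0.094738973 / 0.11931558 = 0.7940.

0.7940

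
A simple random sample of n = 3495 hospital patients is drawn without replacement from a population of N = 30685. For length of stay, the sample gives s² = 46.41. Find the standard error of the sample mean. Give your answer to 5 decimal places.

Under SRS without replacement, Var(ȳ) = (1 − f)·s²/n with f = n/N = 3495/30685 = 0.11389930.
Var(ȳ) = (1 − 0.11389930)·46.41/3495 = 0.88610070·0.01327897 = 0.011766505.
SE(ȳ) = √(0.011766505) = 0.10847.

0.10847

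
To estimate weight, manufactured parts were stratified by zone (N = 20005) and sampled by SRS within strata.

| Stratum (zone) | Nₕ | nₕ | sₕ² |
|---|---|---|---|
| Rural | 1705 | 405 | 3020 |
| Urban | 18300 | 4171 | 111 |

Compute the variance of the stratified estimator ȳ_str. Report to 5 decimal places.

Var(ȳ_str) = Σₕ Wₕ²(1 − fₕ)sₕ²/nₕ with Wₕ = Nₕ/N, N = 20005.
Rural: Wₕ = 0.08522869; term = 0.08522869²·(1 − 0.23753666)·3020/405 = 0.041299286.
Urban: Wₕ = 0.91477131; term = 0.91477131²·(1 − 0.22792350)·111/4171 = 0.017193654.
Sum = 0.05849294.

0.05849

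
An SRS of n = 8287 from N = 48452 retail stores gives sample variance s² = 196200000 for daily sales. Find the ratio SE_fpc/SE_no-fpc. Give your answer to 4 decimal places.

f = n/N = 8287/48452 = 0.17103525.
SE_no-fpc = √(s²/n) = 153.86889; SE_fpc = √((1−f)s²/n) = 140.09378.
Ratio = √(1−f) = 0.91047501.

0.9105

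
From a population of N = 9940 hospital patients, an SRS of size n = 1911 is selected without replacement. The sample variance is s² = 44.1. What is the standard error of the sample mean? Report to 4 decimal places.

0.1365

Under SRS without replacement, Var(ȳ) = (1 − f)·s²/n with f = n/N = 1911/9940 = 0.19225352.
Var(ȳ) = (1 − 0.19225352)·44.1/1911 = 0.80774648·0.023076923 = 0.018640303.
SE(ȳ) = √(0.018640303) = 0.1365.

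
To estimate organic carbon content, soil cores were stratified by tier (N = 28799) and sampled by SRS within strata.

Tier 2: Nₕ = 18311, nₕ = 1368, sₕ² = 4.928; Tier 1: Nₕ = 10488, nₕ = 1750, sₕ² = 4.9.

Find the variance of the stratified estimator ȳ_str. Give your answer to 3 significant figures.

0.00166

Var(ȳ_str) = Σₕ Wₕ²(1 − fₕ)sₕ²/nₕ with Wₕ = Nₕ/N, N = 28799.
Tier 2: Wₕ = 0.63582069; term = 0.63582069²·(1 − 0.07470919)·4.928/1368 = 0.0013475105.
Tier 1: Wₕ = 0.36417931; term = 0.36417931²·(1 − 0.16685736)·4.9/1750 = 3.0939118 × 10^-4.
Sum = 0.0016569017.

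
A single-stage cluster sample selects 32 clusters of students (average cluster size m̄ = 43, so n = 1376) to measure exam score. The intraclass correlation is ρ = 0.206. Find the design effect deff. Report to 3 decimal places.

deff = 1 + (43 − 1)·0.206 = 1 + 8.652 = 9.652.

9.652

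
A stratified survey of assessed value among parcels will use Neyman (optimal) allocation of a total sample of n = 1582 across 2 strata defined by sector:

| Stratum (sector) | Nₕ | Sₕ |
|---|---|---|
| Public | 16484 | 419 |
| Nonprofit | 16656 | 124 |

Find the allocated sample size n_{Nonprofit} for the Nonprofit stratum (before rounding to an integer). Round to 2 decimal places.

Neyman allocation: nₕ = n·NₕSₕ / Σⱼ NⱼSⱼ.
Σ NⱼSⱼ = 16484·419 + 16656·124 = 8.97214 × 10^6.
n_{Nonprofit} = 1582·16656·124 / (8.97214 × 10^6) = 364.17.

364.17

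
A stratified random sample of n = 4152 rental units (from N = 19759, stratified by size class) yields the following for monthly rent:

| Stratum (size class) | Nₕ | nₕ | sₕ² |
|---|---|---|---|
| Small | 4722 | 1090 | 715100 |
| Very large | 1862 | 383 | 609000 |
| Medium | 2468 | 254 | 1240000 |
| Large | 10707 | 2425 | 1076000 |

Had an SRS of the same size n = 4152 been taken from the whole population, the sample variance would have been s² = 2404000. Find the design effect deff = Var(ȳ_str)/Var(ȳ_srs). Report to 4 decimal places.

0.4573

Var(ȳ_str) = Σ Wₕ²(1−fₕ)sₕ²/nₕ with Wₕ = Nₕ/19759:
  Small: (4722/19759)²·(1−1090/4722)·715100/1090 = 28.819217
  Very large: (1862/19759)²·(1−383/1862)·609000/383 = 11.21596
  Medium: (2468/19759)²·(1−254/2468)·1240000/254 = 68.325185
  Large: (10707/19759)²·(1−2425/10707)·1076000/2425 = 100.77983
  → Var(ȳ_str) = 209.14019.
Var(ȳ_srs) = (1 − 4152/19759)·2404000/4152 = 457.332.
deff = 209.14019 / 457.332 = 0.4573.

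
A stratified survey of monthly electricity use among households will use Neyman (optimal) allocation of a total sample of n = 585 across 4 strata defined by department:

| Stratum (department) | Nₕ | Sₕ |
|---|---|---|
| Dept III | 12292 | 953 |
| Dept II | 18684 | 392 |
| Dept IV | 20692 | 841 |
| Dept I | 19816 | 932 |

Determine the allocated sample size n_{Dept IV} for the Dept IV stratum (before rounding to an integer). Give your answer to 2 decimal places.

185.40

Neyman allocation: nₕ = n·NₕSₕ / Σⱼ NⱼSⱼ.
Σ NⱼSⱼ = 12292·953 + 18684·392 + 20692·841 + 19816·932 = 5.4908888 × 10^7.
n_{Dept IV} = 585·20692·841 / (5.4908888 × 10^7) = 185.40.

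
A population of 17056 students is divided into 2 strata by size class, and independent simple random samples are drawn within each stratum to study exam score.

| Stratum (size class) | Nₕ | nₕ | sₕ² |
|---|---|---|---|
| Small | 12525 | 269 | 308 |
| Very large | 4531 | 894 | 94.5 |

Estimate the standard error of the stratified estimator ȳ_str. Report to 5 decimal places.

Var(ȳ_str) = Σₕ Wₕ²(1 − fₕ)sₕ²/nₕ with Wₕ = Nₕ/N, N = 17056.
Small: Wₕ = 0.73434568; term = 0.73434568²·(1 − 0.02147705)·308/269 = 0.60418585.
Very large: Wₕ = 0.26565432; term = 0.26565432²·(1 − 0.19730744)·94.5/894 = 0.0059879378.
Sum = 0.61017379.
SE = √(0.61017379) = 0.78114.

0.78114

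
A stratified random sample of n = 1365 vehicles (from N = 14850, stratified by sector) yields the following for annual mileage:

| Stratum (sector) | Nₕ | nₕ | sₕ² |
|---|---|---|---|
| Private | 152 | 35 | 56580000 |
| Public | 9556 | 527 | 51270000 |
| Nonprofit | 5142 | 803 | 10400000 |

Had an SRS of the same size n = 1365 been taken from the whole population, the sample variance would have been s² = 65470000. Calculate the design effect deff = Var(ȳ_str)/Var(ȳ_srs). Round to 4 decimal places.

Var(ȳ_str) = Σ Wₕ²(1−fₕ)sₕ²/nₕ with Wₕ = Nₕ/14850:
  Private: (152/14850)²·(1−35/152)·56580000/35 = 130.36813
  Public: (9556/14850)²·(1−527/9556)·51270000/527 = 38064.102
  Nonprofit: (5142/14850)²·(1−803/5142)·10400000/803 = 1310.3479
  → Var(ȳ_str) = 39504.818.
Var(ȳ_srs) = (1 − 1365/14850)·65470000/1365 = 43554.616.
deff = 39504.818 / 43554.616 = 0.9070.

0.9070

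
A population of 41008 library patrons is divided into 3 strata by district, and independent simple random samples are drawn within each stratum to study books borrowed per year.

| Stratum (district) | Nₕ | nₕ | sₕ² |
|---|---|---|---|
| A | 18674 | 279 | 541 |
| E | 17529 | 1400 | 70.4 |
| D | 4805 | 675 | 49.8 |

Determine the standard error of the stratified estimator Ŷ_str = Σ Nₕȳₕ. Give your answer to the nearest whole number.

Var(Ŷ_str) = Σₕ Nₕ²(1 − fₕ)sₕ²/nₕ.
A: 18674²·(1 − 279/18674)·541/279 = 6.6608585 × 10^8.
E: 17529²·(1 − 1400/17529)·70.4/1400 = 1.4217041 × 10^7.
D: 4805²·(1 − 675/4805)·49.8/675 = 1.4640942 × 10^6.
Sum = 6.8176699 × 10^8.
SE = √(6.8176699 × 10^8) = 26111.

26111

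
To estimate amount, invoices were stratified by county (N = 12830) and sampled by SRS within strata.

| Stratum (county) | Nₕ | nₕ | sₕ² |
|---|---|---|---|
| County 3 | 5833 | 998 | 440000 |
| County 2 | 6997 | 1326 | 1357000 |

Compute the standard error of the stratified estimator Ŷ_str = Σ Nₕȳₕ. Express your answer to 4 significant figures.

230300

Var(Ŷ_str) = Σₕ Nₕ²(1 − fₕ)sₕ²/nₕ.
County 3: 5833²·(1 − 998/5833)·440000/998 = 1.2433992 × 10^10.
County 2: 6997²·(1 − 1326/6997)·1357000/1326 = 4.0607649 × 10^10.
Sum = 5.3041641 × 10^10.
SE = √(5.3041641 × 10^10) = 230300.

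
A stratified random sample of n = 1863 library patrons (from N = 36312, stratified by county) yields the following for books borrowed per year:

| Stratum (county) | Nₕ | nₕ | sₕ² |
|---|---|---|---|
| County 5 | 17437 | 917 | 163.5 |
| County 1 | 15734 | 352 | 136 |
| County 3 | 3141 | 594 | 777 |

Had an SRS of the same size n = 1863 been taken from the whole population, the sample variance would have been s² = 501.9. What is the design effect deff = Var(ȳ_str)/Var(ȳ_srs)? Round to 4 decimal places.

Var(ȳ_str) = Σ Wₕ²(1−fₕ)sₕ²/nₕ with Wₕ = Nₕ/36312:
  County 5: (17437/36312)²·(1−917/17437)·163.5/917 = 0.038952012
  County 1: (15734/36312)²·(1−352/15734)·136/352 = 0.070916592
  County 3: (3141/36312)²·(1−594/3141)·777/594 = 0.0079365383
  → Var(ȳ_str) = 0.11780514.
Var(ȳ_srs) = (1 − 1863/36312)·501.9/1863 = 0.25558231.
deff = 0.11780514 / 0.25558231 = 0.4609.

0.4609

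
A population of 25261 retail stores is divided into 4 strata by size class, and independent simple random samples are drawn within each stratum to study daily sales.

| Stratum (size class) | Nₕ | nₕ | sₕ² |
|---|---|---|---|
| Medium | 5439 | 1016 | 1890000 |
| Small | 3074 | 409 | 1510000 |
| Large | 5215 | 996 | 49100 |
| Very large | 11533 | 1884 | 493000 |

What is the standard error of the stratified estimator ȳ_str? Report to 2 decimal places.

Var(ȳ_str) = Σₕ Wₕ²(1 − fₕ)sₕ²/nₕ with Wₕ = Nₕ/N, N = 25261.
Medium: Wₕ = 0.21531214; term = 0.21531214²·(1 − 0.18679904)·1890000/1016 = 70.129867.
Small: Wₕ = 0.12168956; term = 0.12168956²·(1 − 0.13305140)·1510000/409 = 47.397304.
Large: Wₕ = 0.20644472; term = 0.20644472²·(1 − 0.19098754)·49100/996 = 1.6997495.
Very large: Wₕ = 0.45655358; term = 0.45655358²·(1 − 0.16335732)·493000/1884 = 45.634105.
Sum = 164.86103.
SE = √(164.86103) = 12.84.

12.84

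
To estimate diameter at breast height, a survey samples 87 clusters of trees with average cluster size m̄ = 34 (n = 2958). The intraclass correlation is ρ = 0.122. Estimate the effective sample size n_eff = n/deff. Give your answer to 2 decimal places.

588.54

deff = 1 + (34 − 1)·0.122 = 1 + 4.026 = 5.026.
n_eff = 2958 / 5.026 = 588.54.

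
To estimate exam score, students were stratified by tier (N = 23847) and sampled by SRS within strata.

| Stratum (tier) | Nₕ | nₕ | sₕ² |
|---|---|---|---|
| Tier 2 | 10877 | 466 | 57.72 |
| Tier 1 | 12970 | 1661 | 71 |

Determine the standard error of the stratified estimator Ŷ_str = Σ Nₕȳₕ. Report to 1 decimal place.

Var(Ŷ_str) = Σₕ Nₕ²(1 − fₕ)sₕ²/nₕ.
Tier 2: 10877²·(1 − 466/10877)·57.72/466 = 1.4026263 × 10^7.
Tier 1: 12970²·(1 − 1661/12970)·71/1661 = 6.2697886 × 10^6.
Sum = 2.0296052 × 10^7.
SE = √(2.0296052 × 10^7) = 4505.1.

4505.1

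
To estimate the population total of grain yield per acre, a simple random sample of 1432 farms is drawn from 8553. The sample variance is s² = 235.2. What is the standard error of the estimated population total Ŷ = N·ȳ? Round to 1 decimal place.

Var(Ŷ) = N²·Var(ȳ) = N²·(1 − n/N)·s²/n.
f = 1432/8553 = 0.16742663; Var(ȳ) = 0.83257337·235.2/1432 = 0.13674669.
Var(Ŷ) = 8553² · 0.13674669 = 1.0003541 × 10^7.
SE(Ŷ) = √(1.0003541 × 10^7) = 3162.8.

3162.8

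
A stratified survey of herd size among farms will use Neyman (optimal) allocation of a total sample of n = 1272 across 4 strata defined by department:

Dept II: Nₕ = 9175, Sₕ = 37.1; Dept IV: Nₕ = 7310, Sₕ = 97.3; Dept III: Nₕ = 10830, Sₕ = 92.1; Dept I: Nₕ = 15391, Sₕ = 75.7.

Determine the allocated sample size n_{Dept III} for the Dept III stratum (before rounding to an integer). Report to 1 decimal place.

394.7

Neyman allocation: nₕ = n·NₕSₕ / Σⱼ NⱼSⱼ.
Σ NⱼSⱼ = 9175·37.1 + 7310·97.3 + 10830·92.1 + 15391·75.7 = 3.2141972 × 10^6.
n_{Dept III} = 1272·10830·92.1 / (3.2141972 × 10^6) = 394.7.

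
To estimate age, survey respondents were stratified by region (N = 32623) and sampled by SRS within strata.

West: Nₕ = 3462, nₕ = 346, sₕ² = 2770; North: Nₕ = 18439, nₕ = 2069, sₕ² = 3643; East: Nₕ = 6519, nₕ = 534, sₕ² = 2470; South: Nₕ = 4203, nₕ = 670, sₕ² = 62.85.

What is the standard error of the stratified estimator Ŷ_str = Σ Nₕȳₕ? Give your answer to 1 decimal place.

Var(Ŷ_str) = Σₕ Nₕ²(1 − fₕ)sₕ²/nₕ.
West: 3462²·(1 − 346/3462)·2770/346 = 8.6363092 × 10^7.
North: 18439²·(1 − 2069/18439)·3643/2069 = 5.3147731 × 10^8.
East: 6519²·(1 − 534/6519)·2470/534 = 1.8046826 × 10^8.
South: 4203²·(1 − 670/4203)·62.85/670 = 1.3929435 × 10^6.
Sum = 7.9970161 × 10^8.
SE = √(7.9970161 × 10^8) = 28279.0.

28279.0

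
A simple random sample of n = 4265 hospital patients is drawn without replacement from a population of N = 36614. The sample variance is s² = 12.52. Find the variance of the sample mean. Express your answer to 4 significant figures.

Under SRS without replacement, Var(ȳ) = (1 − f)·s²/n with f = n/N = 4265/36614 = 0.11648550.
Var(ȳ) = (1 − 0.11648550)·12.52/4265 = 0.88351450·0.0029355217 = 0.002593576.

0.002594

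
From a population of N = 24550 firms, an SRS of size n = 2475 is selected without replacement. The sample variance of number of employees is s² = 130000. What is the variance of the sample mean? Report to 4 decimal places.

Under SRS without replacement, Var(ȳ) = (1 − f)·s²/n with f = n/N = 2475/24550 = 0.10081466.
Var(ȳ) = (1 − 0.10081466)·130000/2475 = 0.89918534·52.525253 = 47.229937.

47.2299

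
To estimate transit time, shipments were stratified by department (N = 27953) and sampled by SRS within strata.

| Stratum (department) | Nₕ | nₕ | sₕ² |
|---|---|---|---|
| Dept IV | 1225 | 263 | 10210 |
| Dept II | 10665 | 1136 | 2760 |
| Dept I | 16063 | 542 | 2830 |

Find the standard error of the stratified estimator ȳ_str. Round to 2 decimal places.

1.43

Var(ȳ_str) = Σₕ Wₕ²(1 − fₕ)sₕ²/nₕ with Wₕ = Nₕ/N, N = 27953.
Dept IV: Wₕ = 0.04382356; term = 0.04382356²·(1 − 0.21469388)·10210/263 = 0.05854965.
Dept II: Wₕ = 0.38153329; term = 0.38153329²·(1 − 0.10651664)·2760/1136 = 0.31599637.
Dept I: Wₕ = 0.57464315; term = 0.57464315²·(1 − 0.03374214)·2830/542 = 1.6660064.
Sum = 2.0405524.
SE = √(2.0405524) = 1.43.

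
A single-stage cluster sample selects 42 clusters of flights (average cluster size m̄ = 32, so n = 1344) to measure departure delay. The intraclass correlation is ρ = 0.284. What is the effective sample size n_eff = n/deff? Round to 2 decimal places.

137.09

deff = 1 + (32 − 1)·0.284 = 1 + 8.804 = 9.804.
n_eff = 1344 / 9.804 = 137.09.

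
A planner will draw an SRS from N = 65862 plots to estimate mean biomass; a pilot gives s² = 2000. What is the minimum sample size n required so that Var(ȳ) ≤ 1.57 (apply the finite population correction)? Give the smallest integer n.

1250

Without fpc, n₀ = s²/D = 2000/1.57 = 1273.8854.
With fpc, (1 − n/N)·s²/n ≤ D requires n ≥ n₀/(1 + n₀/N) = 1273.8854/(1 + 1273.8854/65862) = 1249.7138.
Rounding up, n = 1250.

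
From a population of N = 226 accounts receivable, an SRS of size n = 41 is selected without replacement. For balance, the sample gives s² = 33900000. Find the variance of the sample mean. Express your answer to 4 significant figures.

676800

Under SRS without replacement, Var(ȳ) = (1 − f)·s²/n with f = n/N = 41/226 = 0.18141593.
Var(ȳ) = (1 − 0.18141593)·33900000/41 = 0.81858407·826829.27 = 676829.27.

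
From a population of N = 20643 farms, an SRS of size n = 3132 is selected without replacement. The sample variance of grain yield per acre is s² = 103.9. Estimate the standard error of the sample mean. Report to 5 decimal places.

0.16775

Under SRS without replacement, Var(ȳ) = (1 − f)·s²/n with f = n/N = 3132/20643 = 0.15172213.
Var(ȳ) = (1 − 0.15172213)·103.9/3132 = 0.84827787·0.033173691 = 0.028140508.
SE(ȳ) = √(0.028140508) = 0.16775.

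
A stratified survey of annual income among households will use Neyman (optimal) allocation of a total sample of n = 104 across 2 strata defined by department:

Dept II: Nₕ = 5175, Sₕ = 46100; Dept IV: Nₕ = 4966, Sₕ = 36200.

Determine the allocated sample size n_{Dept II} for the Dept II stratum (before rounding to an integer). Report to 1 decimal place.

Neyman allocation: nₕ = n·NₕSₕ / Σⱼ NⱼSⱼ.
Σ NⱼSⱼ = 5175·46100 + 4966·36200 = 4.183367 × 10^8.
n_{Dept II} = 104·5175·46100 / (4.183367 × 10^8) = 59.3.

59.3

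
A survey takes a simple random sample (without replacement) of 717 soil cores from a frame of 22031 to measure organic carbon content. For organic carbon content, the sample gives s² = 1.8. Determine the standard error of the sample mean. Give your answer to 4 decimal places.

0.0493

Under SRS without replacement, Var(ȳ) = (1 − f)·s²/n with f = n/N = 717/22031 = 0.03254505.
Var(ȳ) = (1 − 0.03254505)·1.8/717 = 0.96745495·0.0025104603 = 0.0024287572.
SE(ȳ) = √(0.0024287572) = 0.0493.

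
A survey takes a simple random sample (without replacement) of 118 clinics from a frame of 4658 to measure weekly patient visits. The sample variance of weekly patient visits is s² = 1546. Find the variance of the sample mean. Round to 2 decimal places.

12.77

Under SRS without replacement, Var(ȳ) = (1 − f)·s²/n with f = n/N = 118/4658 = 0.02533276.
Var(ȳ) = (1 − 0.02533276)·1546/118 = 0.97466724·13.101695 = 12.769793.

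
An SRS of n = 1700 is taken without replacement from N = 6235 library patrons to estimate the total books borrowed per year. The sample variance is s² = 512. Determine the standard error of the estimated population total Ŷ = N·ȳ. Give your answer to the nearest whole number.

2918

Var(Ŷ) = N²·Var(ȳ) = N²·(1 − n/N)·s²/n.
f = 1700/6235 = 0.27265437; Var(ȳ) = 0.72734563·512/1700 = 0.21905939.
Var(Ŷ) = 6235² · 0.21905939 = 8.5159831 × 10^6.
SE(Ŷ) = √(8.5159831 × 10^6) = 2918.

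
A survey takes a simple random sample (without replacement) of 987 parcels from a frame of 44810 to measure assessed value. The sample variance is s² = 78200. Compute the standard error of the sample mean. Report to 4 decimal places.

Under SRS without replacement, Var(ȳ) = (1 − f)·s²/n with f = n/N = 987/44810 = 0.02202633.
Var(ȳ) = (1 − 0.02202633)·78200/987 = 0.97797367·79.22999 = 77.484844.
SE(ȳ) = √(77.484844) = 8.8025.

8.8025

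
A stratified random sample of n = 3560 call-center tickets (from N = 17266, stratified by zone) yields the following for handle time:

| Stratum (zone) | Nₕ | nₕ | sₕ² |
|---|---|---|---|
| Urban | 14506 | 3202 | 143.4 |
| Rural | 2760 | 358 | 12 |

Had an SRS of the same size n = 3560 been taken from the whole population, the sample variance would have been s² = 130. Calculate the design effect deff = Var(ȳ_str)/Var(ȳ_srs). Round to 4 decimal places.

0.8755

Var(ȳ_str) = Σ Wₕ²(1−fₕ)sₕ²/nₕ with Wₕ = Nₕ/17266:
  Urban: (14506/17266)²·(1−3202/14506)·143.4/3202 = 0.024633389
  Rural: (2760/17266)²·(1−358/2760)·12/358 = 7.4541277 × 10^-4
  → Var(ȳ_str) = 0.025378802.
Var(ȳ_srs) = (1 − 3560/17266)·130/3560 = 0.028987606.
deff = 0.025378802 / 0.028987606 = 0.8755.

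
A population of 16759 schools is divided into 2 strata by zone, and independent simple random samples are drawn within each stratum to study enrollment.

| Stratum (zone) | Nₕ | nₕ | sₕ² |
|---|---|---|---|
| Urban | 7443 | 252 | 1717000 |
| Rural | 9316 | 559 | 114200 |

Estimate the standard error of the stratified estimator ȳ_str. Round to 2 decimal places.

Var(ȳ_str) = Σₕ Wₕ²(1 − fₕ)sₕ²/nₕ with Wₕ = Nₕ/N, N = 16759.
Urban: Wₕ = 0.44411958; term = 0.44411958²·(1 − 0.03385732)·1717000/252 = 1298.407.
Rural: Wₕ = 0.55588042; term = 0.55588042²·(1 − 0.06000429)·114200/559 = 59.339369.
Sum = 1357.7464.
SE = √(1357.7464) = 36.85.

36.85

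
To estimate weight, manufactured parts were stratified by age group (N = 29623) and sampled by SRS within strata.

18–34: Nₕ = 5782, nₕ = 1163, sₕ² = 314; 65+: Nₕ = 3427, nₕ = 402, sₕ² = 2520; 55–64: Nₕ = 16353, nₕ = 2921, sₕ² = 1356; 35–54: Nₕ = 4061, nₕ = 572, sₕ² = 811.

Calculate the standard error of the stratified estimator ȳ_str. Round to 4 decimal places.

Var(ȳ_str) = Σₕ Wₕ²(1 − fₕ)sₕ²/nₕ with Wₕ = Nₕ/N, N = 29623.
18–34: Wₕ = 0.19518617; term = 0.19518617²·(1 − 0.20114147)·314/1163 = 0.0082170874.
65+: Wₕ = 0.11568713; term = 0.11568713²·(1 − 0.11730376)·2520/402 = 0.074055257.
55–64: Wₕ = 0.55203727; term = 0.55203727²·(1 − 0.17862166)·1356/2921 = 0.11620055.
35–54: Wₕ = 0.13708942; term = 0.13708942²·(1 − 0.14085201)·811/572 = 0.022892895.
Sum = 0.22136579.
SE = √(0.22136579) = 0.4705.

0.4705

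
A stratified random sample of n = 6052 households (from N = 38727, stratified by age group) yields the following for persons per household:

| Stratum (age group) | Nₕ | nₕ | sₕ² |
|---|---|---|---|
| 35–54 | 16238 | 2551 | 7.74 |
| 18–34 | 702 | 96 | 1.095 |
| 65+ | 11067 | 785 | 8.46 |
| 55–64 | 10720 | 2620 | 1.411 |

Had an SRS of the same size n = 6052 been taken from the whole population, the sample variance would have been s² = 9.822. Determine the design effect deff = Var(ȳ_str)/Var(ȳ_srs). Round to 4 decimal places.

Var(ȳ_str) = Σ Wₕ²(1−fₕ)sₕ²/nₕ with Wₕ = Nₕ/38727:
  35–54: (16238/38727)²·(1−2551/16238)·7.74/2551 = 4.496179 × 10^-4
  18–34: (702/38727)²·(1−96/702)·1.095/96 = 3.2353771 × 10^-6
  65+: (11067/38727)²·(1−785/11067)·8.46/785 = 8.176746 × 10^-4
  55–64: (10720/38727)²·(1−2620/10720)·1.411/2620 = 3.1180122 × 10^-5
  → Var(ȳ_str) = 0.001301708.
Var(ȳ_srs) = (1 − 6052/38727)·9.822/6052 = 0.0013693131.
deff = 0.001301708 / 0.0013693131 = 0.9506.

0.9506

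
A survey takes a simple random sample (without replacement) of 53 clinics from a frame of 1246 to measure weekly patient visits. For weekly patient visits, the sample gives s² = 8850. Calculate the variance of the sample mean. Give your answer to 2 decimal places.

Under SRS without replacement, Var(ȳ) = (1 − f)·s²/n with f = n/N = 53/1246 = 0.04253612.
Var(ȳ) = (1 − 0.04253612)·8850/53 = 0.95746388·166.98113 = 159.8784.

159.88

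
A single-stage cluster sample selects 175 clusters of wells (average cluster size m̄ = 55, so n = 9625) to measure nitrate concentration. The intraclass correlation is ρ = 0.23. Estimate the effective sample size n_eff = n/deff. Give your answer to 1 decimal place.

717.2

deff = 1 + (55 − 1)·0.23 = 1 + 12.42 = 13.42.
n_eff = 9625 / 13.42 = 717.2.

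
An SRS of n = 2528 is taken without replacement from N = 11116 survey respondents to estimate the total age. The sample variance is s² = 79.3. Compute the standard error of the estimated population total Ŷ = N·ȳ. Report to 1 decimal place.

Var(Ŷ) = N²·Var(ȳ) = N²·(1 − n/N)·s²/n.
f = 2528/11116 = 0.22741994; Var(ȳ) = 0.77258006·79.3/2528 = 0.02423481.
Var(Ŷ) = 11116² · 0.02423481 = 2.9945853 × 10^6.
SE(Ŷ) = √(2.9945853 × 10^6) = 1730.5.

1730.5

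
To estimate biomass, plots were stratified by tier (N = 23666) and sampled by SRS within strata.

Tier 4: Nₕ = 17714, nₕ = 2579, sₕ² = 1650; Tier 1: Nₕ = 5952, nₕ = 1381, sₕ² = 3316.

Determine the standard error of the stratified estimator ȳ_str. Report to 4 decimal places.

Var(ȳ_str) = Σₕ Wₕ²(1 − fₕ)sₕ²/nₕ with Wₕ = Nₕ/N, N = 23666.
Tier 4: Wₕ = 0.74849996; term = 0.74849996²·(1 − 0.14559106)·1650/2579 = 0.30625413.
Tier 1: Wₕ = 0.25150004; term = 0.25150004²·(1 − 0.23202285)·3316/1381 = 0.1166394.
Sum = 0.42289353.
SE = √(0.42289353) = 0.6503.

0.6503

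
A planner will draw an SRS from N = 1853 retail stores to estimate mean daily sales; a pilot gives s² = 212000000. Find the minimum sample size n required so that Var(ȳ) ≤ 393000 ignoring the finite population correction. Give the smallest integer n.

540

Without fpc, n₀ = s²/D = 212000000/393000 = 539.4402.
Rounding up, n = 540.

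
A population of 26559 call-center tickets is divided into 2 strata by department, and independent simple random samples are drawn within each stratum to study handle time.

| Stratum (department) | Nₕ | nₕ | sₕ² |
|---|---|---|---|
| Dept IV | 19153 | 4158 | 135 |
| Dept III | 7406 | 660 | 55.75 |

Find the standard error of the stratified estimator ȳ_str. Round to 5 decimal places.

Var(ȳ_str) = Σₕ Wₕ²(1 − fₕ)sₕ²/nₕ with Wₕ = Nₕ/N, N = 26559.
Dept IV: Wₕ = 0.72114914; term = 0.72114914²·(1 − 0.21709393)·135/4158 = 0.01321932.
Dept III: Wₕ = 0.27885086; term = 0.27885086²·(1 − 0.08911693)·55.75/660 = 0.0059828421.
Sum = 0.019202162.
SE = √(0.019202162) = 0.13857.

0.13857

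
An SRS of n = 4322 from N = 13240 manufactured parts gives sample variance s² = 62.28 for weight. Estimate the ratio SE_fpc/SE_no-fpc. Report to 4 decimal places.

0.8207

f = n/N = 4322/13240 = 0.32643505.
SE_no-fpc = √(s²/n) = 0.12004164; SE_fpc = √((1−f)s²/n) = 0.098519378.
Ratio = √(1−f) = 0.82071003.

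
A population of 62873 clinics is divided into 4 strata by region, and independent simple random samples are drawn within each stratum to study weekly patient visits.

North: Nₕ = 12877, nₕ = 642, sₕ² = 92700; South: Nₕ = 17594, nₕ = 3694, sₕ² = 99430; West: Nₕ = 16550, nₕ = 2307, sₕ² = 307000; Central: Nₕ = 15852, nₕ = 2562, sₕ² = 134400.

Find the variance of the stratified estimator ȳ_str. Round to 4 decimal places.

18.1511

Var(ȳ_str) = Σₕ Wₕ²(1 − fₕ)sₕ²/nₕ with Wₕ = Nₕ/N, N = 62873.
North: Wₕ = 0.20480970; term = 0.20480970²·(1 − 0.04985633)·92700/642 = 5.7548633.
South: Wₕ = 0.27983395; term = 0.27983395²·(1 − 0.20995794)·99430/3694 = 1.6652198.
West: Wₕ = 0.26322905; term = 0.26322905²·(1 − 0.13939577)·307000/2307 = 7.9352733.
Central: Wₕ = 0.25212730; term = 0.25212730²·(1 − 0.16161998)·134400/2562 = 2.795766.
Sum = 18.151122.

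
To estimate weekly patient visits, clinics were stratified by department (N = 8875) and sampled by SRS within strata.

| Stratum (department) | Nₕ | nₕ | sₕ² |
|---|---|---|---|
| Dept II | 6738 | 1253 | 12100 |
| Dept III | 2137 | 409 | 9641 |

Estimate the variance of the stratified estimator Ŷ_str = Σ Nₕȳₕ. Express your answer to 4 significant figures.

4.439 × 10^8

Var(Ŷ_str) = Σₕ Nₕ²(1 − fₕ)sₕ²/nₕ.
Dept II: 6738²·(1 − 1253/6738)·12100/1253 = 3.5689621 × 10^8.
Dept III: 2137²·(1 − 409/2137)·9641/409 = 8.7045642 × 10^7.
Sum = 4.4394185 × 10^8.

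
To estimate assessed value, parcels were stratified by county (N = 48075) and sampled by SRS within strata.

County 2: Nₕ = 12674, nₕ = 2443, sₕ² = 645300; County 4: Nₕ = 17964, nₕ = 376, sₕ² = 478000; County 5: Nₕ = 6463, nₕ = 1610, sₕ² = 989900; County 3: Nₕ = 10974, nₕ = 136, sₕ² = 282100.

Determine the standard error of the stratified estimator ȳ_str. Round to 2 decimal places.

17.43

Var(ȳ_str) = Σₕ Wₕ²(1 − fₕ)sₕ²/nₕ with Wₕ = Nₕ/N, N = 48075.
County 2: Wₕ = 0.26362975; term = 0.26362975²·(1 − 0.19275682)·645300/2443 = 14.819427.
County 4: Wₕ = 0.37366615; term = 0.37366615²·(1 − 0.02093075)·478000/376 = 173.78847.
County 5: Wₕ = 0.13443578; term = 0.13443578²·(1 − 0.24911032)·989900/1610 = 8.3439426.
County 3: Wₕ = 0.22826833; term = 0.22826833²·(1 − 0.01239293)·282100/136 = 106.74307.
Sum = 303.69491.
SE = √(303.69491) = 17.43.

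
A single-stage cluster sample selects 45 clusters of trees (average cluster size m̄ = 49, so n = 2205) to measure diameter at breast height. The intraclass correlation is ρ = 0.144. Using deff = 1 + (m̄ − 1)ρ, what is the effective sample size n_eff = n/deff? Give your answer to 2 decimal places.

278.69

deff = 1 + (49 − 1)·0.144 = 1 + 6.912 = 7.912.
n_eff = 2205 / 7.912 = 278.69.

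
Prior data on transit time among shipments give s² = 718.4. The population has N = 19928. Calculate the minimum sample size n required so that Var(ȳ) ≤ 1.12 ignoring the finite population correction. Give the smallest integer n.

642

Without fpc, n₀ = s²/D = 718.4/1.12 = 641.4286.
Rounding up, n = 642.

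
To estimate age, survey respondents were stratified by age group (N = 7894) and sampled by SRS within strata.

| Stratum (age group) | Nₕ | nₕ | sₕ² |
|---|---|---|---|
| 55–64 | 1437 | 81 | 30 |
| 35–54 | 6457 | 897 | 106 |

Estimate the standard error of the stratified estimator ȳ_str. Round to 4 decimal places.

0.2822

Var(ȳ_str) = Σₕ Wₕ²(1 − fₕ)sₕ²/nₕ with Wₕ = Nₕ/N, N = 7894.
55–64: Wₕ = 0.18203699; term = 0.18203699²·(1 − 0.05636743)·30/81 = 0.01158133.
35–54: Wₕ = 0.81796301; term = 0.81796301²·(1 − 0.13891900)·106/897 = 0.068080817.
Sum = 0.079662147.
SE = √(0.079662147) = 0.2822.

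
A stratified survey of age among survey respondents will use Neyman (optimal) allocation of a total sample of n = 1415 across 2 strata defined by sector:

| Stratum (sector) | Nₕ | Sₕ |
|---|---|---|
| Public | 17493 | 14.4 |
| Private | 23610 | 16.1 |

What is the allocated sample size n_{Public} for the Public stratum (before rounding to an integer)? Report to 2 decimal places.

Neyman allocation: nₕ = n·NₕSₕ / Σⱼ NⱼSⱼ.
Σ NⱼSⱼ = 17493·14.4 + 23610·16.1 = 632020.2.
n_{Public} = 1415·17493·14.4 / 632020.2 = 563.97.

563.97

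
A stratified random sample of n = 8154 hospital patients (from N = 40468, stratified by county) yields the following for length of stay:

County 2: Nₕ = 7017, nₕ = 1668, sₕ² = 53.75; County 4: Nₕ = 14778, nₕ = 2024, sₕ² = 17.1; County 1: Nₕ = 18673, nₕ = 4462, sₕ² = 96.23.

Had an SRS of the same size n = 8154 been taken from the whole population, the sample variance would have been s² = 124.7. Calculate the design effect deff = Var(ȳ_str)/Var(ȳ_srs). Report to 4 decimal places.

0.4263

Var(ȳ_str) = Σ Wₕ²(1−fₕ)sₕ²/nₕ with Wₕ = Nₕ/40468:
  County 2: (7017/40468)²·(1−1668/7017)·53.75/1668 = 7.3855529 × 10^-4
  County 4: (14778/40468)²·(1−2024/14778)·17.1/2024 = 9.7235353 × 10^-4
  County 1: (18673/40468)²·(1−4462/18673)·96.23/4462 = 0.0034945895
  → Var(ȳ_str) = 0.0052054983.
Var(ȳ_srs) = (1 − 8154/40468)·124.7/8154 = 0.012211661.
deff = 0.0052054983 / 0.012211661 = 0.4263.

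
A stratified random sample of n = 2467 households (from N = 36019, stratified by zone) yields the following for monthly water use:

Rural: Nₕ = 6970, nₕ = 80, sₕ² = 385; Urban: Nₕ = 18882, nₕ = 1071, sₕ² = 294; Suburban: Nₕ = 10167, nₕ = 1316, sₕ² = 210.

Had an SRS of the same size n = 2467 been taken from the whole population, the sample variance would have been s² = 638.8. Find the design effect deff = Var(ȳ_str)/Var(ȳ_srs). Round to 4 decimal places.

1.0795

Var(ȳ_str) = Σ Wₕ²(1−fₕ)sₕ²/nₕ with Wₕ = Nₕ/36019:
  Rural: (6970/36019)²·(1−80/6970)·385/80 = 0.17813918
  Urban: (18882/36019)²·(1−1071/18882)·294/1071 = 0.071159167
  Suburban: (10167/36019)²·(1−1316/10167)·210/1316 = 0.011068411
  → Var(ȳ_str) = 0.26036676.
Var(ȳ_srs) = (1 − 2467/36019)·638.8/2467 = 0.2412029.
deff = 0.26036676 / 0.2412029 = 1.0795.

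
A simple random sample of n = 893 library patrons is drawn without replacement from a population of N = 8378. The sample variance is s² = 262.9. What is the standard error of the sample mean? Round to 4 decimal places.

0.5129

Under SRS without replacement, Var(ȳ) = (1 − f)·s²/n with f = n/N = 893/8378 = 0.10658868.
Var(ȳ) = (1 − 0.10658868)·262.9/893 = 0.89341132·0.2944009 = 0.26302109.
SE(ȳ) = √(0.26302109) = 0.5129.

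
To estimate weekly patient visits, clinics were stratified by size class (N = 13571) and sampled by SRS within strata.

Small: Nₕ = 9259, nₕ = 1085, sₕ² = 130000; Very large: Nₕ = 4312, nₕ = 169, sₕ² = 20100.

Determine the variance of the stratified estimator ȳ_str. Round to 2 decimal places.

Var(ȳ_str) = Σₕ Wₕ²(1 − fₕ)sₕ²/nₕ with Wₕ = Nₕ/N, N = 13571.
Small: Wₕ = 0.68226365; term = 0.68226365²·(1 − 0.11718328)·130000/1085 = 49.236665.
Very large: Wₕ = 0.31773635; term = 0.31773635²·(1 − 0.03919295)·20100/169 = 11.53664.
Sum = 60.773305.

60.77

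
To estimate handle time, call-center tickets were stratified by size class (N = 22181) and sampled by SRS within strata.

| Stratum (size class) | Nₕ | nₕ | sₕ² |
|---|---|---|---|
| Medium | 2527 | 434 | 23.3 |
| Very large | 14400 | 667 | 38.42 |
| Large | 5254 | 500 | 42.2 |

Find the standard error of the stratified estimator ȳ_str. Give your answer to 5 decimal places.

Var(ȳ_str) = Σₕ Wₕ²(1 − fₕ)sₕ²/nₕ with Wₕ = Nₕ/N, N = 22181.
Medium: Wₕ = 0.11392633; term = 0.11392633²·(1 − 0.17174515)·23.3/434 = 5.7713634 × 10^-4.
Very large: Wₕ = 0.64920427; term = 0.64920427²·(1 − 0.04631944)·38.42/667 = 0.023152463.
Large: Wₕ = 0.23686939; term = 0.23686939²·(1 − 0.09516559)·42.2/500 = 0.0042847891.
Sum = 0.028014388.
SE = √(0.028014388) = 0.16737.

0.16737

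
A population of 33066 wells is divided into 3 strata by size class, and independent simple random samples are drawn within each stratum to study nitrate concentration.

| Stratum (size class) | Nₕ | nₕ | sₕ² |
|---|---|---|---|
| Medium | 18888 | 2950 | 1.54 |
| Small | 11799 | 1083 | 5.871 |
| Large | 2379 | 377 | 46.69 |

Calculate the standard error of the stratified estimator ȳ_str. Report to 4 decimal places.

Var(ȳ_str) = Σₕ Wₕ²(1 − fₕ)sₕ²/nₕ with Wₕ = Nₕ/N, N = 33066.
Medium: Wₕ = 0.57122119; term = 0.57122119²·(1 − 0.15618382)·1.54/2950 = 1.4373257 × 10^-4.
Small: Wₕ = 0.35683179; term = 0.35683179²·(1 − 0.09178744)·5.871/1083 = 6.2689991 × 10^-4.
Large: Wₕ = 0.07194702; term = 0.07194702²·(1 − 0.15846995)·46.69/377 = 5.3948294 × 10^-4.
Sum = 0.0013101154.
SE = √(0.0013101154) = 0.0362.

0.0362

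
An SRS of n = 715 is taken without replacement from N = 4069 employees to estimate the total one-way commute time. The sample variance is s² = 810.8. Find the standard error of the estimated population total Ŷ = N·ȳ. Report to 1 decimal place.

3934.0

Var(Ŷ) = N²·Var(ȳ) = N²·(1 − n/N)·s²/n.
f = 715/4069 = 0.17571885; Var(ȳ) = 0.82428115·810.8/715 = 0.9347233.
Var(Ŷ) = 4069² · 0.9347233 = 1.547599 × 10^7.
SE(Ŷ) = √(1.547599 × 10^7) = 3934.0.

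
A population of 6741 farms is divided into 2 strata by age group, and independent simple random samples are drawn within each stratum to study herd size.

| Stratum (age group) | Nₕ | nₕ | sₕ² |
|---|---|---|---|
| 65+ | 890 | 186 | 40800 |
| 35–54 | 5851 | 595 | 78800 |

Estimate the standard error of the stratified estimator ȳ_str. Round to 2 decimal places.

9.63

Var(ȳ_str) = Σₕ Wₕ²(1 − fₕ)sₕ²/nₕ with Wₕ = Nₕ/N, N = 6741.
65+: Wₕ = 0.13202789; term = 0.13202789²·(1 − 0.20898876)·40800/186 = 3.0245532.
35–54: Wₕ = 0.86797211; term = 0.86797211²·(1 − 0.10169202)·78800/595 = 89.628484.
Sum = 92.653037.
SE = √(92.653037) = 9.63.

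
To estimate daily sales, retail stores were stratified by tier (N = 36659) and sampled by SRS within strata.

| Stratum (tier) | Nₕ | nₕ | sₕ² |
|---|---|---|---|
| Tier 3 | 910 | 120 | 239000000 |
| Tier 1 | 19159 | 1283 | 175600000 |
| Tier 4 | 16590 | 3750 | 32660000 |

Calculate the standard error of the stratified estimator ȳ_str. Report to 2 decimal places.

Var(ȳ_str) = Σₕ Wₕ²(1 − fₕ)sₕ²/nₕ with Wₕ = Nₕ/N, N = 36659.
Tier 3: Wₕ = 0.02482337; term = 0.02482337²·(1 − 0.13186813)·239000000/120 = 1065.4275.
Tier 1: Wₕ = 0.52262746; term = 0.52262746²·(1 − 0.06696592)·175600000/1283 = 34880.268.
Tier 4: Wₕ = 0.45254917; term = 0.45254917²·(1 − 0.22603978)·32660000/3750 = 1380.4958.
Sum = 37326.191.
SE = √(37326.191) = 193.20.

193.20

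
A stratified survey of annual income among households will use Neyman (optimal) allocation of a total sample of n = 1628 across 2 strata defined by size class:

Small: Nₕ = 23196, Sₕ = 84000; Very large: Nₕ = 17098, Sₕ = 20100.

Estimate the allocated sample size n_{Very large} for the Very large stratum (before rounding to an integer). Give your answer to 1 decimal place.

244.1

Neyman allocation: nₕ = n·NₕSₕ / Σⱼ NⱼSⱼ.
Σ NⱼSⱼ = 23196·84000 + 17098·20100 = 2.2921338 × 10^9.
n_{Very large} = 1628·17098·20100 / (2.2921338 × 10^9) = 244.1.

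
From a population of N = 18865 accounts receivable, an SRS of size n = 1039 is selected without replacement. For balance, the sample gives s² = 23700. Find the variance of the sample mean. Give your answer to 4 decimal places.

21.5541

Under SRS without replacement, Var(ȳ) = (1 − f)·s²/n with f = n/N = 1039/18865 = 0.05507554.
Var(ȳ) = (1 − 0.05507554)·23700/1039 = 0.94492446·22.810395 = 21.5541.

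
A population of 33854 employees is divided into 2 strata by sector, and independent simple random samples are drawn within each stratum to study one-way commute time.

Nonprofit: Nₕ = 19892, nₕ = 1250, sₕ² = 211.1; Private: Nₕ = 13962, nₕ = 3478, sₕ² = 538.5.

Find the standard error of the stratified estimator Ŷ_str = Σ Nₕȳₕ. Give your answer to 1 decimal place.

Var(Ŷ_str) = Σₕ Nₕ²(1 − fₕ)sₕ²/nₕ.
Nonprofit: 19892²·(1 − 1250/19892)·211.1/1250 = 6.2625207 × 10^7.
Private: 13962²·(1 − 3478/13962)·538.5/3478 = 2.2663698 × 10^7.
Sum = 8.5288905 × 10^7.
SE = √(8.5288905 × 10^7) = 9235.2.

9235.2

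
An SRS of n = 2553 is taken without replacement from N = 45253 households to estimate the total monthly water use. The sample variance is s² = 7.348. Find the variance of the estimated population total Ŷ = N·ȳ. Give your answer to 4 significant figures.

Var(Ŷ) = N²·Var(ȳ) = N²·(1 − n/N)·s²/n.
f = 2553/45253 = 0.05641615; Var(ȳ) = 0.94358385·7.348/2553 = 0.0027158066.
Var(Ŷ) = 45253² · 0.0027158066 = 5.5615211 × 10^6.

5.562 × 10^6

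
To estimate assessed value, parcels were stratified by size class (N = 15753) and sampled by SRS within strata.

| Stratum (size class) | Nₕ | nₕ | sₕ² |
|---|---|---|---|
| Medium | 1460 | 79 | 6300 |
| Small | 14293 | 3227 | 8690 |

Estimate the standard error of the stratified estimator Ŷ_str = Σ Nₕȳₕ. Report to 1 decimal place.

Var(Ŷ_str) = Σₕ Nₕ²(1 − fₕ)sₕ²/nₕ.
Medium: 1460²·(1 − 79/1460)·6300/79 = 1.6079035 × 10^8.
Small: 14293²·(1 − 3227/14293)·8690/3227 = 4.2592671 × 10^8.
Sum = 5.8671706 × 10^8.
SE = √(5.8671706 × 10^8) = 24222.2.

24222.2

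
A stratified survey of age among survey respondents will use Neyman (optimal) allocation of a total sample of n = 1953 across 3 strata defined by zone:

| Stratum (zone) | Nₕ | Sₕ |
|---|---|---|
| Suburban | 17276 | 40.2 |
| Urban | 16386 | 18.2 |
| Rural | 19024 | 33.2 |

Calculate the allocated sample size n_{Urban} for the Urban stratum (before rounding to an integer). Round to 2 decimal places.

Neyman allocation: nₕ = n·NₕSₕ / Σⱼ NⱼSⱼ.
Σ NⱼSⱼ = 17276·40.2 + 16386·18.2 + 19024·33.2 = 1.6243172 × 10^6.
n_{Urban} = 1953·16386·18.2 / (1.6243172 × 10^6) = 358.57.

358.57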